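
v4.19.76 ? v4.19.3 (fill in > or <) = >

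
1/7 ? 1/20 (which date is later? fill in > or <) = <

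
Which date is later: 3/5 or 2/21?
3/5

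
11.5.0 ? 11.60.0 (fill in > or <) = <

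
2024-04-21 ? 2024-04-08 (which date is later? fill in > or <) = >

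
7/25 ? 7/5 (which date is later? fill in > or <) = >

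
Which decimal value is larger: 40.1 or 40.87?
40.87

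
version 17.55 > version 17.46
True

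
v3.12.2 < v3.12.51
True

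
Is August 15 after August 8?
Yes. Day 15 comes after day 8 in August — this is a date comparison, not a decimal one (the decimal 8.15 would be smaller than 8.8).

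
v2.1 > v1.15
True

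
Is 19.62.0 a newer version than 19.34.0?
Yes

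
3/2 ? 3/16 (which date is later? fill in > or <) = <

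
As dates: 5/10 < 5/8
False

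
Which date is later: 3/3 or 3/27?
3/27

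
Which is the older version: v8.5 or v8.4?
v8.4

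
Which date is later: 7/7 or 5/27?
7/7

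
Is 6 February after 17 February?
No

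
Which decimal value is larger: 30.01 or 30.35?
30.35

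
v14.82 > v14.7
True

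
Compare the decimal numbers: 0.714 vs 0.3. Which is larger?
0.714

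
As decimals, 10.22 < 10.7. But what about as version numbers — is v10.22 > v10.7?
True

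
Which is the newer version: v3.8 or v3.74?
v3.74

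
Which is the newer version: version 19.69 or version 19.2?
version 19.69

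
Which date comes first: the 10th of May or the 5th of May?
the 5th of May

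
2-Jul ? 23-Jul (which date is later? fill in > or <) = <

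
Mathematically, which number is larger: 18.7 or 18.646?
18.7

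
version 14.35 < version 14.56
True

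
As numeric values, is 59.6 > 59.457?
True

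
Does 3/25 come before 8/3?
Yes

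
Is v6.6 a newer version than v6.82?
No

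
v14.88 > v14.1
True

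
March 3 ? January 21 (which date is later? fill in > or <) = >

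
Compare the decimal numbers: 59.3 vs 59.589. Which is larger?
59.589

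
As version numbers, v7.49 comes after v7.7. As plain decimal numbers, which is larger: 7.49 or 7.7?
7.7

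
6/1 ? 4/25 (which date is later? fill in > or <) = >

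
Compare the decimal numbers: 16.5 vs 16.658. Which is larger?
16.658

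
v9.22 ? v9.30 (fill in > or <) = <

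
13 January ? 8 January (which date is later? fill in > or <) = >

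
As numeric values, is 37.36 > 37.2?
True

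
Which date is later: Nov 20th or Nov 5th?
Nov 20th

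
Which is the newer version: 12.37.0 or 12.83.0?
12.83.0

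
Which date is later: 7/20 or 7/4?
7/20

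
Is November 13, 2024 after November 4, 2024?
Yes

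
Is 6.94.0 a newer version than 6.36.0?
Yes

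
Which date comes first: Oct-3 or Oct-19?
Oct-3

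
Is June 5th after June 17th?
No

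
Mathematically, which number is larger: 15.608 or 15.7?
15.7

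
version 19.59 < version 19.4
False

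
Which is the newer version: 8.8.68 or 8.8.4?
8.8.68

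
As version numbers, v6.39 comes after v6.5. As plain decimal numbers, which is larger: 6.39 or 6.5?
6.5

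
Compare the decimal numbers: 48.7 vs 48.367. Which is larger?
48.7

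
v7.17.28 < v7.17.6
False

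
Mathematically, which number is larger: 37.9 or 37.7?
37.9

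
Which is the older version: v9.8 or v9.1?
v9.1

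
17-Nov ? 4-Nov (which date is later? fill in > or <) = >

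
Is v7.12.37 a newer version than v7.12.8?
Yes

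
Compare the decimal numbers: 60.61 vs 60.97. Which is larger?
60.97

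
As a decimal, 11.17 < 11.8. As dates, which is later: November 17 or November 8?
November 17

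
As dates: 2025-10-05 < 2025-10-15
True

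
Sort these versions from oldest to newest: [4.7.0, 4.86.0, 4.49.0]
[4.7.0, 4.49.0, 4.86.0]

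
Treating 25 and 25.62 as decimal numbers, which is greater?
25.62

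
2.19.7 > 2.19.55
False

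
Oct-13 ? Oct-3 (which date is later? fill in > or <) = >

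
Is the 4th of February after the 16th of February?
No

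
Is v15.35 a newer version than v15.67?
No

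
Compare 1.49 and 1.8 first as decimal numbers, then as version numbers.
As decimals: 1.49 < 1.8. As versions: v1.49 > v1.8 (minor version 49 > 8).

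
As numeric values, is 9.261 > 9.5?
False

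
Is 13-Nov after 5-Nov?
Yes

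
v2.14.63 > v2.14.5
True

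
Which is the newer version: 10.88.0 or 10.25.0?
10.88.0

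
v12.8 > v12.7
True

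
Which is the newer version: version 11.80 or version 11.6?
version 11.80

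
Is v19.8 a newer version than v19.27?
No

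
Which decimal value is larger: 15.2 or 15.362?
15.362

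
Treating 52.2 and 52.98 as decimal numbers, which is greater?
52.98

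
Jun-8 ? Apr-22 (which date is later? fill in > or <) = >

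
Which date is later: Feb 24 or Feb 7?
Feb 24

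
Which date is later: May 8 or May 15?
May 15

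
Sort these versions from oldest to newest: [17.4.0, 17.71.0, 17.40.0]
[17.4.0, 17.40.0, 17.71.0]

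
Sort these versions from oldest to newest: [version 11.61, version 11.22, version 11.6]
[version 11.6, version 11.22, version 11.61]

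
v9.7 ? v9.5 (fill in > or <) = >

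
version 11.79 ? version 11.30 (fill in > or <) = >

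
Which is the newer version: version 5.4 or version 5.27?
version 5.27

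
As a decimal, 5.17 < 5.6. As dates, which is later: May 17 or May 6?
May 17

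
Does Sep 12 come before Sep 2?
No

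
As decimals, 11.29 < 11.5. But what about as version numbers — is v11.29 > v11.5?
True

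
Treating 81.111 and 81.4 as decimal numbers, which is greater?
81.4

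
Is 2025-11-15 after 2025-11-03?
Yes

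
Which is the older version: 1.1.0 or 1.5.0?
1.1.0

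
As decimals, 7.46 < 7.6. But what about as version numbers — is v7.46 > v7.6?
True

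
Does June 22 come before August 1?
Yes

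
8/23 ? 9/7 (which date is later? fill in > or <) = <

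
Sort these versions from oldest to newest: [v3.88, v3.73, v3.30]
[v3.30, v3.73, v3.88]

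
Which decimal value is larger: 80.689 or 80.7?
80.7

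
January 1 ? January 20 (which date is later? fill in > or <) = <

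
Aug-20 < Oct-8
True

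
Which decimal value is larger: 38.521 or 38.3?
38.521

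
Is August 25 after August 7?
Yes. Day 25 comes after day 7 in August — this is a date comparison, not a decimal one (the decimal 8.25 would be smaller than 8.7).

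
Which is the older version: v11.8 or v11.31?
v11.8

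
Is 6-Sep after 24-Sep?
No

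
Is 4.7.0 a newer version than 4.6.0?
Yes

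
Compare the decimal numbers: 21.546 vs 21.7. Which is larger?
21.7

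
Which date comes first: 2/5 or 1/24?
1/24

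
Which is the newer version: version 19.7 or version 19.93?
version 19.93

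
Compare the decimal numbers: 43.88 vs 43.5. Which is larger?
43.88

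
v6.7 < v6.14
True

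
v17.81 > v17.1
True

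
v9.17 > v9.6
True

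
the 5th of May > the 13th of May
False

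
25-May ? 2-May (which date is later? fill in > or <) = >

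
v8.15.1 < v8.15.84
True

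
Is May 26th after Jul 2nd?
No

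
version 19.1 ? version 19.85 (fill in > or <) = <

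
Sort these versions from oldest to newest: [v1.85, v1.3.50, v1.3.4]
[v1.3.4, v1.3.50, v1.85]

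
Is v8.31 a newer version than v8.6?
Yes. Version numbers are compared segment by segment as integers, not as decimals: minor version 31 > 6, so v8.31 > v8.6 (even though the decimal 8.31 < 8.6).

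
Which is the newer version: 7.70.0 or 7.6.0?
7.70.0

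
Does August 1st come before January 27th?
No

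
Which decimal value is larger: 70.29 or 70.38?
70.38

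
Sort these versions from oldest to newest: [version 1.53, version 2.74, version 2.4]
[version 1.53, version 2.4, version 2.74]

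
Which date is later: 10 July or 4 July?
10 July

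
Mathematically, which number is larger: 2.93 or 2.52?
2.93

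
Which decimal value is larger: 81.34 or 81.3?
81.34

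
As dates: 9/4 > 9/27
False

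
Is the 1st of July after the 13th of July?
No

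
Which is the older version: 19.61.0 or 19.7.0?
19.7.0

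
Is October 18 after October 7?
Yes. Day 18 comes after day 7 in October — this is a date comparison, not a decimal one (the decimal 10.18 would be smaller than 10.7).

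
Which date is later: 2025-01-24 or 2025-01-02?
2025-01-24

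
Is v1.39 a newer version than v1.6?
Yes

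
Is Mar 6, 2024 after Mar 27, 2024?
No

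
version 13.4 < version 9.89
False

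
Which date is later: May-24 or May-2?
May-24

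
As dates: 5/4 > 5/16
False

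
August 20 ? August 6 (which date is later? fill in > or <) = >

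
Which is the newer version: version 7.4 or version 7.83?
version 7.83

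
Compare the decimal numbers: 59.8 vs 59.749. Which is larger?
59.8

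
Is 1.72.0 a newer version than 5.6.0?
No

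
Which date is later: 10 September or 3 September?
10 September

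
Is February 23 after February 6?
Yes. Day 23 comes after day 6 in February — this is a date comparison, not a decimal one (the decimal 2.23 would be smaller than 2.6).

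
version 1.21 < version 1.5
False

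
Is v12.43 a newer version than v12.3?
Yes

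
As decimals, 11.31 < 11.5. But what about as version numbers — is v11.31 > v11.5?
True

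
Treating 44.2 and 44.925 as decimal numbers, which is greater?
44.925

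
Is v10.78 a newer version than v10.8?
Yes. Version numbers are compared segment by segment as integers, not as decimals: minor version 78 > 8, so v10.78 > v10.8 (even though the decimal 10.78 < 10.8).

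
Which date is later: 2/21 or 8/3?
8/3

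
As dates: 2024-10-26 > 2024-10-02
True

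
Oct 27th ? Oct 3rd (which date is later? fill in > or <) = >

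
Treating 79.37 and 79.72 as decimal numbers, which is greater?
79.72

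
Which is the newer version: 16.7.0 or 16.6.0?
16.7.0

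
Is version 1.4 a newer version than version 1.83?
No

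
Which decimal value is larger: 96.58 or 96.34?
96.58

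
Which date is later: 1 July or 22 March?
1 July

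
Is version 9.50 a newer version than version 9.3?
Yes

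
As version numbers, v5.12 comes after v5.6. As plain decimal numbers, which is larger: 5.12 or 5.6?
5.6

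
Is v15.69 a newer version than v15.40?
Yes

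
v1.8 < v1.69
True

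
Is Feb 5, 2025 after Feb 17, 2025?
No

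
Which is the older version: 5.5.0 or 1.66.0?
1.66.0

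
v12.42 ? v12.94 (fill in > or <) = <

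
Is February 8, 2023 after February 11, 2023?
No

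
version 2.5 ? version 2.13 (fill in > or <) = <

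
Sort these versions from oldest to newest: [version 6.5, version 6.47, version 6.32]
[version 6.5, version 6.32, version 6.47]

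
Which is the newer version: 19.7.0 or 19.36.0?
19.36.0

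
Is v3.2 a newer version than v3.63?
No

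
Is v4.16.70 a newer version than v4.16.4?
Yes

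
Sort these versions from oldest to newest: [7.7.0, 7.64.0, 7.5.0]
[7.5.0, 7.7.0, 7.64.0]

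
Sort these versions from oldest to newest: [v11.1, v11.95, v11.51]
[v11.1, v11.51, v11.95]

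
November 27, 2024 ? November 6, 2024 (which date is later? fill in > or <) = >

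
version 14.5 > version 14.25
False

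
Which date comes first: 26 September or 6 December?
26 September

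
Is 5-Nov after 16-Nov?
No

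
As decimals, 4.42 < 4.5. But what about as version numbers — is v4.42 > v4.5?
True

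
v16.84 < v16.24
False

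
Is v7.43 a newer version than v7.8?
Yes. Version numbers are compared segment by segment as integers, not as decimals: minor version 43 > 8, so v7.43 > v7.8 (even though the decimal 7.43 < 7.8).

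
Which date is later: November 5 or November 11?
November 11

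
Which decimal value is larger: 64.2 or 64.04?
64.2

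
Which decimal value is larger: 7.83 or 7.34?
7.83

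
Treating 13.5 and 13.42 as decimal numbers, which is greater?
13.5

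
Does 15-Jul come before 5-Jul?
No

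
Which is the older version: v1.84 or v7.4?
v1.84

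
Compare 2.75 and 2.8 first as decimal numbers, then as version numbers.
As decimals: 2.75 < 2.8. As versions: v2.75 > v2.8 (minor version 75 > 8).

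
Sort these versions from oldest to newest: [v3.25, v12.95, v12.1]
[v3.25, v12.1, v12.95]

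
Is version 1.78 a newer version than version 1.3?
Yes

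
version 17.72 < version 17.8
False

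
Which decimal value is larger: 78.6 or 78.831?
78.831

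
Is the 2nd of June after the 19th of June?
No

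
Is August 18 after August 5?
Yes. Day 18 comes after day 5 in August — this is a date comparison, not a decimal one (the decimal 8.18 would be smaller than 8.5).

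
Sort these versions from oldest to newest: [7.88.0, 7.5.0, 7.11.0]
[7.5.0, 7.11.0, 7.88.0]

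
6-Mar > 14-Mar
False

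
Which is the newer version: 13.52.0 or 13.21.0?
13.52.0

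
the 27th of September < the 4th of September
False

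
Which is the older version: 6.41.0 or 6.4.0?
6.4.0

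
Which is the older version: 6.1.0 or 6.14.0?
6.1.0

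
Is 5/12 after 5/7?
Yes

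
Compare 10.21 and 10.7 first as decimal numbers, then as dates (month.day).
As decimals: 10.21 < 10.7. As dates: 10/21 is later than 10/7 (day 21 > day 7).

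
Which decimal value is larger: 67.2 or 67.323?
67.323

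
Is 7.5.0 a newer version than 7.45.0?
No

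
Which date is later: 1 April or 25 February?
1 April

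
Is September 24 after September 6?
Yes. Day 24 comes after day 6 in September — this is a date comparison, not a decimal one (the decimal 9.24 would be smaller than 9.6).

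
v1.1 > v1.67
False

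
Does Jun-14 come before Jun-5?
No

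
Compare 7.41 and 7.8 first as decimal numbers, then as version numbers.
As decimals: 7.41 < 7.8. As versions: v7.41 > v7.8 (minor version 41 > 8).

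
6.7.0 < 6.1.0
False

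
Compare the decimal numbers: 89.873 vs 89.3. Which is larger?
89.873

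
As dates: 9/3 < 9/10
True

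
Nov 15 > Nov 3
True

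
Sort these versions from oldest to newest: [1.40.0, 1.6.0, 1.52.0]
[1.6.0, 1.40.0, 1.52.0]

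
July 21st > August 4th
False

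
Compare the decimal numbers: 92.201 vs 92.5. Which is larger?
92.5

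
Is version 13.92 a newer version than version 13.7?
Yes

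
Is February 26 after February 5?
Yes. Day 26 comes after day 5 in February — this is a date comparison, not a decimal one (the decimal 2.26 would be smaller than 2.5).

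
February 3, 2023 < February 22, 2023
True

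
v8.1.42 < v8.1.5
False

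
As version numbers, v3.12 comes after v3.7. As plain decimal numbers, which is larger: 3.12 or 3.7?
3.7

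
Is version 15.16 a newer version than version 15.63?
No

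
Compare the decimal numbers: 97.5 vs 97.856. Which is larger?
97.856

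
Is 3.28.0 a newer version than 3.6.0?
Yes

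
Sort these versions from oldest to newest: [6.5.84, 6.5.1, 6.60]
[6.5.1, 6.5.84, 6.60]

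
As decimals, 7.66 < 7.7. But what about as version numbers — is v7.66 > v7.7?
True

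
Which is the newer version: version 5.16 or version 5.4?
version 5.16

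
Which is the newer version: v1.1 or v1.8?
v1.8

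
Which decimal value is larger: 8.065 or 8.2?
8.2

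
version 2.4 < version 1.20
False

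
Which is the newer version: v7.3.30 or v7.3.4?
v7.3.30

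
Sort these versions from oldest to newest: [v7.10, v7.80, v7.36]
[v7.10, v7.36, v7.80]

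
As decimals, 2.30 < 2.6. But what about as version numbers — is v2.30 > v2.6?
True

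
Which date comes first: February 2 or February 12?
February 2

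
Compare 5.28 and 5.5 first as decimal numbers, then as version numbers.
As decimals: 5.28 < 5.5. As versions: v5.28 > v5.5 (minor version 28 > 5).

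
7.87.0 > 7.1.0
True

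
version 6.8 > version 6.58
False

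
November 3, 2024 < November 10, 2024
True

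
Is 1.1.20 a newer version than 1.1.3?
Yes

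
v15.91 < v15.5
False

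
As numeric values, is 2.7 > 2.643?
True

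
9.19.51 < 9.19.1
False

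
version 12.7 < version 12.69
True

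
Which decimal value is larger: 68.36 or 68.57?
68.57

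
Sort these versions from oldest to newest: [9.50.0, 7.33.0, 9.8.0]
[7.33.0, 9.8.0, 9.50.0]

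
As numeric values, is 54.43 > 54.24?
True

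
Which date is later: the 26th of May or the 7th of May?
the 26th of May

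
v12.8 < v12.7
False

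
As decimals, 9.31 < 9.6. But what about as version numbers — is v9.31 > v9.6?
True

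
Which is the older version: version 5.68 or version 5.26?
version 5.26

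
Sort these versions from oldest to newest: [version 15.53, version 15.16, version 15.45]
[version 15.16, version 15.45, version 15.53]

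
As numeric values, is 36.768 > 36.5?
True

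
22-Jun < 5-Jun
False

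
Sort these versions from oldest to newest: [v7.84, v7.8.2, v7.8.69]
[v7.8.2, v7.8.69, v7.84]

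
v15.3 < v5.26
False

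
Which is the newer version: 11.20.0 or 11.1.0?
11.20.0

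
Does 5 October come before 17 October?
Yes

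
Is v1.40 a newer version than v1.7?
Yes. Version numbers are compared segment by segment as integers, not as decimals: minor version 40 > 7, so v1.40 > v1.7 (even though the decimal 1.40 < 1.7).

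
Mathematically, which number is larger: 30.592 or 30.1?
30.592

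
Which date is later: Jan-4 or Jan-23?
Jan-23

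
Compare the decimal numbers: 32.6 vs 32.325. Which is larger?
32.6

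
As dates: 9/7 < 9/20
True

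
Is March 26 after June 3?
No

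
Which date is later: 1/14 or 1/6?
1/14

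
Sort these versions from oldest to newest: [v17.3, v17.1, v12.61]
[v12.61, v17.1, v17.3]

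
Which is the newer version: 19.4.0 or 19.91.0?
19.91.0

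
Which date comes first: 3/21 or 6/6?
3/21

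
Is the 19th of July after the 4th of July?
Yes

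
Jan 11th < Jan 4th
False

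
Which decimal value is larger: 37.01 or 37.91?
37.91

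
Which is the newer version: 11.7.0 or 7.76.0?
11.7.0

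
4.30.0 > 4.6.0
True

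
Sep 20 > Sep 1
True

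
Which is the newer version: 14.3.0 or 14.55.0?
14.55.0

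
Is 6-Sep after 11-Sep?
No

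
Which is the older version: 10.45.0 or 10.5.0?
10.5.0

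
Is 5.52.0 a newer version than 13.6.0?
No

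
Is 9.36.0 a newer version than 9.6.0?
Yes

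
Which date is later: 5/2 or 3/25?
5/2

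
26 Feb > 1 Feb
True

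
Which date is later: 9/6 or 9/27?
9/27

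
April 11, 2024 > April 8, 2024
True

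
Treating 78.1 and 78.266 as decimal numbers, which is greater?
78.266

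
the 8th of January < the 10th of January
True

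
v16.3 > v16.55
False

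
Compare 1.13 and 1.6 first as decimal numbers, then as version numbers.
As decimals: 1.13 < 1.6. As versions: v1.13 > v1.6 (minor version 13 > 6).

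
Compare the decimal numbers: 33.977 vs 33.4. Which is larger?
33.977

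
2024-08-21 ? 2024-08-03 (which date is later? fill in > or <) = >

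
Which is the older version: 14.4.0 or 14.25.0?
14.4.0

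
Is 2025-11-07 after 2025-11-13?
No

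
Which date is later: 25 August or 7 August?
25 August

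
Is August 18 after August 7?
Yes. Day 18 comes after day 7 in August — this is a date comparison, not a decimal one (the decimal 8.18 would be smaller than 8.7).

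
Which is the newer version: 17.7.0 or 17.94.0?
17.94.0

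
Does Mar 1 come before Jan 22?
No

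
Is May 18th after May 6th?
Yes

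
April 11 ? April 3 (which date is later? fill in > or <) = >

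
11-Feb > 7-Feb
True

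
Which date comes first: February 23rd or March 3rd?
February 23rd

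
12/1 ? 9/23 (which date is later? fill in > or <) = >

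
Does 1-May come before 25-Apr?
No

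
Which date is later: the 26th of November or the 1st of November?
the 26th of November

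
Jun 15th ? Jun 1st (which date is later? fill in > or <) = >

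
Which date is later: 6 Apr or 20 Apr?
20 Apr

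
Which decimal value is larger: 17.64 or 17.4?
17.64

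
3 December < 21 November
False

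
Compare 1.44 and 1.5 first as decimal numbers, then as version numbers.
As decimals: 1.44 < 1.5. As versions: v1.44 > v1.5 (minor version 44 > 5).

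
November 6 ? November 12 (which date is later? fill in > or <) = <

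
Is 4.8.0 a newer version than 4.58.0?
No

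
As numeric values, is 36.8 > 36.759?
True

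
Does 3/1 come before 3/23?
Yes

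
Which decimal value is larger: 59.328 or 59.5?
59.5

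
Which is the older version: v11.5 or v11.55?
v11.5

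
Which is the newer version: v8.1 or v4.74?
v8.1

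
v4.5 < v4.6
True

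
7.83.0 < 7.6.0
False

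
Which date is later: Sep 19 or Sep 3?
Sep 19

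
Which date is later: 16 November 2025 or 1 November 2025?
16 November 2025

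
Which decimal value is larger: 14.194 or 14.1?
14.194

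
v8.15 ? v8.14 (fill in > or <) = >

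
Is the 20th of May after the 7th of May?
Yes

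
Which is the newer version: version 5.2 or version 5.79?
version 5.79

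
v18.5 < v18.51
True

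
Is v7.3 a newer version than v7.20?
No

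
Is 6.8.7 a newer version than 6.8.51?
No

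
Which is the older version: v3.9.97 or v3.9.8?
v3.9.8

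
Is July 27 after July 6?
Yes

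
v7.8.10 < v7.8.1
False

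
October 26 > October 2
True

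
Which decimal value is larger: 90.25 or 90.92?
90.92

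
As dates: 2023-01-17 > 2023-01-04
True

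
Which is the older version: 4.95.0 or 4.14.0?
4.14.0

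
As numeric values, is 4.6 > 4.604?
False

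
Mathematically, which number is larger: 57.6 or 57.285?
57.6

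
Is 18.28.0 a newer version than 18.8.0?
Yes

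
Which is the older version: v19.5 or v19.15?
v19.5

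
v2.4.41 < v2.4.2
False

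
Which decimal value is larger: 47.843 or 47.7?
47.843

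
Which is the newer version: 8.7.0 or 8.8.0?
8.8.0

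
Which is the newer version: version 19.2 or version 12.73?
version 19.2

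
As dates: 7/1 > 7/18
False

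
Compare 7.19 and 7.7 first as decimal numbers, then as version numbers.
As decimals: 7.19 < 7.7. As versions: v7.19 > v7.7 (minor version 19 > 7).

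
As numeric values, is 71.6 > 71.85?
False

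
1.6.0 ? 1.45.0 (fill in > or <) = <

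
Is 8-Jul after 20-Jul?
No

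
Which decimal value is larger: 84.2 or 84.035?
84.2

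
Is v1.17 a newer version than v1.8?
Yes. Version numbers are compared segment by segment as integers, not as decimals: minor version 17 > 8, so v1.17 > v1.8 (even though the decimal 1.17 < 1.8).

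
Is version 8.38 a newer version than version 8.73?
No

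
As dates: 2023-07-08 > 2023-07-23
False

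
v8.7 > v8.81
False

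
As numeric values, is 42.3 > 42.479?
False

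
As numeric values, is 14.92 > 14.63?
True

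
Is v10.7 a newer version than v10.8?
No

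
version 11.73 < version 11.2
False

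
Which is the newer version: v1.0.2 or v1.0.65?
v1.0.65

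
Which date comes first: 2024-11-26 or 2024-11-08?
2024-11-08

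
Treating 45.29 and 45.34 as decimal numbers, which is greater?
45.34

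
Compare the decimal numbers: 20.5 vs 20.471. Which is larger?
20.5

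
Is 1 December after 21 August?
Yes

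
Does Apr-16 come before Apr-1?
No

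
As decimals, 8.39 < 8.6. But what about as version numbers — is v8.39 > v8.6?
True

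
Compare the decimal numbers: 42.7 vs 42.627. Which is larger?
42.7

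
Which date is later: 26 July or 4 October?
4 October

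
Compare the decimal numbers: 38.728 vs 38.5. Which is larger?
38.728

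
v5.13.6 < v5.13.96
True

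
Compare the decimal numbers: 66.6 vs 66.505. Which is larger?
66.6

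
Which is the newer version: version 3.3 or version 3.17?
version 3.17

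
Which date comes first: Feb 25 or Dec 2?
Feb 25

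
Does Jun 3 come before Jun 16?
Yes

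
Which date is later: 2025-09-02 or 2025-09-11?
2025-09-11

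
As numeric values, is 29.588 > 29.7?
False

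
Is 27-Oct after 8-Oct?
Yes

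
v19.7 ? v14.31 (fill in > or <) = >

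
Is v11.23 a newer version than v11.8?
Yes. Version numbers are compared segment by segment as integers, not as decimals: minor version 23 > 8, so v11.23 > v11.8 (even though the decimal 11.23 < 11.8).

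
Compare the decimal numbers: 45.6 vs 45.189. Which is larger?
45.6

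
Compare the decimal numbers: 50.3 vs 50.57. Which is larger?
50.57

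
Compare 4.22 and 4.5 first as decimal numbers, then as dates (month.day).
As decimals: 4.22 < 4.5. As dates: 4/22 is later than 4/5 (day 22 > day 5).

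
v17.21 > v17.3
True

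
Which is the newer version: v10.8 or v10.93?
v10.93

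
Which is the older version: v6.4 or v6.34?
v6.4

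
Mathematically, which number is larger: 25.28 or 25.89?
25.89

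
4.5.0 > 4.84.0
False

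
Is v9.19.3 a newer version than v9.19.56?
No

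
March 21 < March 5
False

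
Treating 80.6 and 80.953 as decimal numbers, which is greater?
80.953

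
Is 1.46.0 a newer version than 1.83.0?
No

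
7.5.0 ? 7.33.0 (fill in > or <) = <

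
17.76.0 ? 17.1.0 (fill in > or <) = >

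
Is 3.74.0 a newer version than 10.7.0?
No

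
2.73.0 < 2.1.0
False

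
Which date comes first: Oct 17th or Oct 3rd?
Oct 3rd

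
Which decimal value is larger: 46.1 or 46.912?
46.912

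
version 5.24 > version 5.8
True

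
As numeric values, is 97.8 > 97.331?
True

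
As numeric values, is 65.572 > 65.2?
True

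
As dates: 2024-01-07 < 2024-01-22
True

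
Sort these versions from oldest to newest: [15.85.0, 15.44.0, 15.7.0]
[15.7.0, 15.44.0, 15.85.0]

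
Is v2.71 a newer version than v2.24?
Yes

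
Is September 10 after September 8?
Yes. Day 10 comes after day 8 in September — this is a date comparison, not a decimal one (the decimal 9.10 would be smaller than 9.8).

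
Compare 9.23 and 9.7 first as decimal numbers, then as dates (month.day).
As decimals: 9.23 < 9.7. As dates: 9/23 is later than 9/7 (day 23 > day 7).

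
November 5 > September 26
True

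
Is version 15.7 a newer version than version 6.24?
Yes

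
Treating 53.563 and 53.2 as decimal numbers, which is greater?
53.563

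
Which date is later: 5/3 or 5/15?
5/15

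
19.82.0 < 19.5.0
False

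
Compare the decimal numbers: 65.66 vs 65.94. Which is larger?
65.94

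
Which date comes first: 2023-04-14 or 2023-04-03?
2023-04-03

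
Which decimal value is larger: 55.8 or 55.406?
55.8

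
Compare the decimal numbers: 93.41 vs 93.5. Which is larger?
93.5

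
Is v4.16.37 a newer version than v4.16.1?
Yes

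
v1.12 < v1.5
False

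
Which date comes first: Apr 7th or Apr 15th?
Apr 7th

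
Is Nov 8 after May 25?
Yes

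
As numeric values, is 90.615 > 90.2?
True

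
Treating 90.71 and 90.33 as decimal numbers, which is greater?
90.71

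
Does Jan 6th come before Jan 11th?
Yes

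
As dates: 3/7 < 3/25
True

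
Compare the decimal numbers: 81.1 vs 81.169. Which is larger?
81.169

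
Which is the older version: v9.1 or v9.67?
v9.1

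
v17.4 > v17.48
False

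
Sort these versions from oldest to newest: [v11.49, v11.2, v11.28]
[v11.2, v11.28, v11.49]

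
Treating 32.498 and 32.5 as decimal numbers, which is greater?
32.5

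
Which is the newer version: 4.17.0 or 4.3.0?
4.17.0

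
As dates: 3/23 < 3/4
False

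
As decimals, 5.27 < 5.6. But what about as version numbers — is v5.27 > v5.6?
True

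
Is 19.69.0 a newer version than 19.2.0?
Yes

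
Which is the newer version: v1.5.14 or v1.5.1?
v1.5.14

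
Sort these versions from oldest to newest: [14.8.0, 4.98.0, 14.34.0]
[4.98.0, 14.8.0, 14.34.0]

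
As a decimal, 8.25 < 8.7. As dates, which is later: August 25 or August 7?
August 25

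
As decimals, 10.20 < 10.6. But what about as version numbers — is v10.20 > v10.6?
True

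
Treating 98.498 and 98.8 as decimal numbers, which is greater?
98.8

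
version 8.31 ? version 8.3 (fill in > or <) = >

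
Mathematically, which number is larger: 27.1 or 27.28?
27.28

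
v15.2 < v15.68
True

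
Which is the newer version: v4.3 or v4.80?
v4.80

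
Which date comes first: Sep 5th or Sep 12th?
Sep 5th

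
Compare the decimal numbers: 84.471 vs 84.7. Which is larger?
84.7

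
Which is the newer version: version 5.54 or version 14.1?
version 14.1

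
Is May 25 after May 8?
Yes. Day 25 comes after day 8 in May — this is a date comparison, not a decimal one (the decimal 5.25 would be smaller than 5.8).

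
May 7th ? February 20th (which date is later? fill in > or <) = >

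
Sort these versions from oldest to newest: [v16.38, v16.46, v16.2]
[v16.2, v16.38, v16.46]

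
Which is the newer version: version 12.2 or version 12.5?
version 12.5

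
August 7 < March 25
False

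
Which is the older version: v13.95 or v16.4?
v13.95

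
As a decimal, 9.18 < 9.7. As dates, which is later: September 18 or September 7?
September 18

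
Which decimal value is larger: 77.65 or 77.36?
77.65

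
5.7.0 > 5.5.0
True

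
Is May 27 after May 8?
Yes. Day 27 comes after day 8 in May — this is a date comparison, not a decimal one (the decimal 5.27 would be smaller than 5.8).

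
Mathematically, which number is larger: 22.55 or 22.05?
22.55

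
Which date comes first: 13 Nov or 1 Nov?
1 Nov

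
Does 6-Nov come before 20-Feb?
No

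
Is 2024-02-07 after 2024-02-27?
No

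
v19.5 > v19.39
False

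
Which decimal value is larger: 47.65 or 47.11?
47.65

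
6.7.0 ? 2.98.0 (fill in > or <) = >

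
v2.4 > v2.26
False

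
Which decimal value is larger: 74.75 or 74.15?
74.75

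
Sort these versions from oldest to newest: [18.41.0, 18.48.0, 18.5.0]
[18.5.0, 18.41.0, 18.48.0]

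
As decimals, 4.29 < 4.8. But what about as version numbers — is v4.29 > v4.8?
True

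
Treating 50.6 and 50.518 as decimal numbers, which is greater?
50.6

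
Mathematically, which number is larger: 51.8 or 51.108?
51.8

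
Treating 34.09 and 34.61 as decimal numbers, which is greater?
34.61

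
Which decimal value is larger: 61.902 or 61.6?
61.902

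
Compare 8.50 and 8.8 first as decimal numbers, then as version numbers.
As decimals: 8.50 < 8.8. As versions: v8.50 > v8.8 (minor version 50 > 8).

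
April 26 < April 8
False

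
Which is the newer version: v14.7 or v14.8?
v14.8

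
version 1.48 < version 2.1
True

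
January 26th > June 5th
False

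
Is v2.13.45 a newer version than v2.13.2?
Yes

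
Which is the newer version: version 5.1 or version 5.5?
version 5.5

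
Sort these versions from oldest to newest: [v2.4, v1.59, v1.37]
[v1.37, v1.59, v2.4]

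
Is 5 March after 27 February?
Yes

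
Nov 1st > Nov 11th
False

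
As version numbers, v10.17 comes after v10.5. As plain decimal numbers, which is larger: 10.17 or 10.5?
10.5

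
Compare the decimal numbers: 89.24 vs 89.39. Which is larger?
89.39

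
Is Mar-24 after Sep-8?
No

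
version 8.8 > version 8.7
True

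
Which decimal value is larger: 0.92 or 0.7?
0.92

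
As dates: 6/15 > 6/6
True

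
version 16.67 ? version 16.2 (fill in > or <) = >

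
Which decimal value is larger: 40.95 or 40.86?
40.95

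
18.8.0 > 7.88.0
True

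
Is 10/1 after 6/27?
Yes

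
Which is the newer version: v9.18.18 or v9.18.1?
v9.18.18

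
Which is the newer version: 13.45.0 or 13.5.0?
13.45.0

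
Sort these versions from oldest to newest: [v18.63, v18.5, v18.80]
[v18.5, v18.63, v18.80]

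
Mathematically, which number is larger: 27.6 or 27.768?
27.768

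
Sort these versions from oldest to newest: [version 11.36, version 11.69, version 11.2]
[version 11.2, version 11.36, version 11.69]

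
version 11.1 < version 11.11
True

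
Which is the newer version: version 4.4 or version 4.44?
version 4.44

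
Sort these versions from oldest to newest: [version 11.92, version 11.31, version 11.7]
[version 11.7, version 11.31, version 11.92]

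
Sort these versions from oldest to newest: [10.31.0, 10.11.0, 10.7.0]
[10.7.0, 10.11.0, 10.31.0]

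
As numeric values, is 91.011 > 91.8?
False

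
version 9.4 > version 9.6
False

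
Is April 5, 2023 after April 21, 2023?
No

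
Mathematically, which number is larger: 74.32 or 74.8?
74.8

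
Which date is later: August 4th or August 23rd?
August 23rd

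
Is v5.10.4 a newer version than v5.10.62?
No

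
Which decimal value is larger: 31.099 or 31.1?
31.1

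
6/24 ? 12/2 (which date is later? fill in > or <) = <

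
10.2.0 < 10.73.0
True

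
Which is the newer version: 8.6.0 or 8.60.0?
8.60.0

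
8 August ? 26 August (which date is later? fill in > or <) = <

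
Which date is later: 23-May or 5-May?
23-May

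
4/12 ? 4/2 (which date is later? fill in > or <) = >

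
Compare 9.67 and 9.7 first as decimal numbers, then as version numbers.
As decimals: 9.67 < 9.7. As versions: v9.67 > v9.7 (minor version 67 > 7).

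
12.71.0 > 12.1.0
True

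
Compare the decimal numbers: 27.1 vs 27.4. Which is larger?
27.4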